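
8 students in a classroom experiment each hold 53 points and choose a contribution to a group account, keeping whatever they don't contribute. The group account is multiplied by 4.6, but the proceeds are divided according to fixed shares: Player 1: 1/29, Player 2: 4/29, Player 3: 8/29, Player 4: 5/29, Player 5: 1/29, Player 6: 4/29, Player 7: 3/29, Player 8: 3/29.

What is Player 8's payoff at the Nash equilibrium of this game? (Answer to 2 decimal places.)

78.22 points

Each unit j contributes comes back to j as 4.6 × (j's share), so j prefers to contribute only if that share exceeds 1/4.6 = 0.2174; otherwise keeping the unit dominates.
Player 3 alone (share 8/29) is above the threshold, contributing 53; the remaining 7 contribute 0. Total contributed: 53.
Player 8 keeps 53 and receives 4.6 × 53 × 3/29 = 25.22 from the group account, for a payoff of 78.22.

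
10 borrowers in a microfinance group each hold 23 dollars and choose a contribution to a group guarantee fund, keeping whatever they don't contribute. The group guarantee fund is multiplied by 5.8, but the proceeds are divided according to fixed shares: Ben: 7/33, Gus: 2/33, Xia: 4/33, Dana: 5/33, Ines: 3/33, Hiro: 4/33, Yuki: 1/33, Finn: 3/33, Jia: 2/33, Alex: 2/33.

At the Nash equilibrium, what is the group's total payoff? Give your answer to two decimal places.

For player j, contributing a unit is worthwhile iff 5.8 × (j's share) ≥ 1, i.e. iff j's share is at least 0.1724.
The only share above 0.1724 is Ben's 7/33, contributing 23; the remaining 9 contribute 0. Total contributed: 23.
The group guarantee fund pays out 5.8 × 23 = 133.40 in total (split across the unequal shares, but the aggregate is all that matters for the group sum).
The 9 free-riders keep 23 each, adding 207. Group total = 207 + 133.40 = 340.40.

340.40 dollars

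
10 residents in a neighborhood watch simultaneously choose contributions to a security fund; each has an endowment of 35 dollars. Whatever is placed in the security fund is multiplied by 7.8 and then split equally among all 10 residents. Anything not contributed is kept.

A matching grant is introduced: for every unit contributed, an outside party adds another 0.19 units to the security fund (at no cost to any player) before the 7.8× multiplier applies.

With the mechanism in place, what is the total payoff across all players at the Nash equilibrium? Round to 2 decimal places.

350.00 dollars

With the mechanism, a contributed unit returns 7.8 × 1.19 / 10 = 0.9282 per unit of net cost — still below 1 — so contributing 0 remains dominant for every player.
At the Nash equilibrium no one contributes; group total payoff = 10 × 35 = 350.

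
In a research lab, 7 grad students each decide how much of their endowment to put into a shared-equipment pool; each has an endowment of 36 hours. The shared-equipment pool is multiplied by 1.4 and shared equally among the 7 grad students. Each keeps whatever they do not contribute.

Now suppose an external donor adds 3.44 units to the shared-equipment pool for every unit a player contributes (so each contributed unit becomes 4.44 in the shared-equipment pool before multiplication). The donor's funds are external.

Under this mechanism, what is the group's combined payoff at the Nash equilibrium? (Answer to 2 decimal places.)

252.00 hours

With the mechanism, a contributed unit returns 1.4 × 4.44 / 7 = 0.8880 per unit of net cost — still below 1 — so contributing 0 remains dominant for every player.
At the Nash equilibrium no one contributes; group total payoff = 7 × 36 = 252.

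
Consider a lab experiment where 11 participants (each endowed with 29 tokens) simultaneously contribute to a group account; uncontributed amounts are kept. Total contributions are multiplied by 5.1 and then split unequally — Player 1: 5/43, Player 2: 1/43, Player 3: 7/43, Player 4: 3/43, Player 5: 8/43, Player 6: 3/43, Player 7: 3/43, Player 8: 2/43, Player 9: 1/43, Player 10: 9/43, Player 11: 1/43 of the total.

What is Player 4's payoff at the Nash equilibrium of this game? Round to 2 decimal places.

39.32 tokens

Player j's private return per contributed unit is 5.1 × (j's share). Contributing is weakly dominant for j when that share is at least 1/5.1 = 0.1961, and contributing 0 is dominant otherwise.
Player 10 alone (share 9/43) is above the threshold, contributing 29; the remaining 10 contribute 0. Total contributed: 29.
Player 4 keeps 29 and receives 5.1 × 29 × 3/43 = 10.32 from the group account, for a payoff of 39.32.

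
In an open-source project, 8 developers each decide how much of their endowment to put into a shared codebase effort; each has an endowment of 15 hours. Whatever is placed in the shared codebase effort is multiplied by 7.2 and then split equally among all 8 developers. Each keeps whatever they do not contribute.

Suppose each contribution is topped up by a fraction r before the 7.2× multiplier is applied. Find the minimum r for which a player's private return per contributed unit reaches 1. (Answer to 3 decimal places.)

With matching at rate r, one contributed unit becomes (1 + r) in the shared codebase effort and returns 7.2 × (1 + r) / 8 to the contributor.
Setting this equal to 1: 1 + r = 8/7.2 = 1.1111.
So the minimum matching rate is r = 1.1111 − 1 = 0.111.

0.111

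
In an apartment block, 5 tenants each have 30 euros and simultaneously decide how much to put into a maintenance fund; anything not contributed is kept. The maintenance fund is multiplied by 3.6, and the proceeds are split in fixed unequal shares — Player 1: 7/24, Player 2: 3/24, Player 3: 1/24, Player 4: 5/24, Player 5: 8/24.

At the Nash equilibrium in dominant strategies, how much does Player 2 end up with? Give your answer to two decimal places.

A player with share s gets back 3.6·s per unit contributed, so full contribution is dominant for anyone with s > 1/3.6 = 0.2778 and zero contribution is dominant for anyone below.
Player 1 and Player 5 are above the threshold, contributing 30 each; the remaining 3 contribute 0. Total contributed: 60.
Player 2 keeps 30 and receives 3.6 × 60 × 3/24 = 27.00 from the maintenance fund, for a payoff of 57.00.

57.00 euros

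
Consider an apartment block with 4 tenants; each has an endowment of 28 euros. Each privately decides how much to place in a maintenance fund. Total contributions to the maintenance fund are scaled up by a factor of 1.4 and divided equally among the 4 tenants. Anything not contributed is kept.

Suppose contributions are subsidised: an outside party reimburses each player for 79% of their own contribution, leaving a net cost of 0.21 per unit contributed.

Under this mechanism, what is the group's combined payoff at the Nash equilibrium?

245.28 euros

Under the mechanism each unit contributed yields (1.4/4) / 0.21 = 1.6667 back to its contributor per unit of net cost, which exceeds 1, making full contribution the dominant choice for everyone.
At the Nash equilibrium everyone contributes 28. Group total payoff = 4 × (28 × 0.79 + 1.4 × 28) = 245.28.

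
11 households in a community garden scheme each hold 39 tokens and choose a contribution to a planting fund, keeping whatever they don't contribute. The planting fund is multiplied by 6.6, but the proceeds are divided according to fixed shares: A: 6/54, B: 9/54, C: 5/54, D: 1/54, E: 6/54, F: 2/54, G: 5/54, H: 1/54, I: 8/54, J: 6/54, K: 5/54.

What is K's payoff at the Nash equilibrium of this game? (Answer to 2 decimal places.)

Each unit j contributes comes back to j as 6.6 × (j's share), so j prefers to contribute only if that share exceeds 1/6.6 = 0.1515; otherwise keeping the unit dominates.
The only share above 0.1515 is B's 9/54, contributing 39; the remaining 10 contribute 0. Total contributed: 39.
K keeps 39 and receives 6.6 × 39 × 5/54 = 23.83 from the planting fund, for a payoff of 62.83.

62.83 tokens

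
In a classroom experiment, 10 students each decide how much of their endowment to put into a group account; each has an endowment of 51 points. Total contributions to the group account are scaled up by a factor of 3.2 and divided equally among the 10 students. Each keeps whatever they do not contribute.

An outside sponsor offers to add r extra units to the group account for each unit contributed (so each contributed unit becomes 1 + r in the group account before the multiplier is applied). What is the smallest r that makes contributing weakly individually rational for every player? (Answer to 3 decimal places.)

2.125

With matching at rate r, one contributed unit becomes (1 + r) in the group account and returns 3.2 × (1 + r) / 10 to the contributor.
Setting this equal to 1: 1 + r = 10/3.2 = 3.1250.
So the minimum matching rate is r = 3.1250 − 1 = 2.125.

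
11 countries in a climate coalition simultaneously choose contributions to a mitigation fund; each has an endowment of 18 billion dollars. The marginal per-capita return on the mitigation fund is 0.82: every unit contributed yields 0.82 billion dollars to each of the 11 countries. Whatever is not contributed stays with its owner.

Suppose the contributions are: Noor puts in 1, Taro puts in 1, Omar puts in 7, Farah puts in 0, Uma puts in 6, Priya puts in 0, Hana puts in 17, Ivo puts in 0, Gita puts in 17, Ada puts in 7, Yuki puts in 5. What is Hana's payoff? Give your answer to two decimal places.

Total contributed: 1 + 1 + 7 + 0 + 6 + 0 + 17 + 0 + 17 + 7 + 5 = 61.
Each receives 0.82 × 61 = 50.02 from the mitigation fund.
Hana keeps 18 − 17 = 1, so Hana's payoff is 1 + 50.02 = 51.02.

51.02 billion dollars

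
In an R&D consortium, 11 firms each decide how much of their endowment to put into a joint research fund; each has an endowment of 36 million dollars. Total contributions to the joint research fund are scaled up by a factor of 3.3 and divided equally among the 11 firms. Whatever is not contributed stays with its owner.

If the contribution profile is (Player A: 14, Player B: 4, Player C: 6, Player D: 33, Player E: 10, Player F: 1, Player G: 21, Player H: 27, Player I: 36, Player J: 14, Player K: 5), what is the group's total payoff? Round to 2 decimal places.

Total contributed: 14 + 4 + 6 + 33 + 10 + 1 + 21 + 27 + 36 + 14 + 5 = 171; total kept: 11 × 36 − 171 = 225.
The joint research fund pays out 3.3 × 171 = 564.30 in aggregate.
Group total = 225 + 564.30 = 789.30.

789.30 million dollars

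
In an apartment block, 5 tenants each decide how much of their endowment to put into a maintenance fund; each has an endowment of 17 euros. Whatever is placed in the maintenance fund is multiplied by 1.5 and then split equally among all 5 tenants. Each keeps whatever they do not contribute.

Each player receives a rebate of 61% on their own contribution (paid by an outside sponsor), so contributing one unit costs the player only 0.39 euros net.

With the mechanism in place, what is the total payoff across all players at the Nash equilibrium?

85.00 euros

With the mechanism, a contributed unit returns (1.5/5) / 0.39 = 0.7692 per unit of net cost — still below 1 — so contributing 0 remains dominant for every player.
Everyone keeps their endowment and the group total is 5 × 17 = 85.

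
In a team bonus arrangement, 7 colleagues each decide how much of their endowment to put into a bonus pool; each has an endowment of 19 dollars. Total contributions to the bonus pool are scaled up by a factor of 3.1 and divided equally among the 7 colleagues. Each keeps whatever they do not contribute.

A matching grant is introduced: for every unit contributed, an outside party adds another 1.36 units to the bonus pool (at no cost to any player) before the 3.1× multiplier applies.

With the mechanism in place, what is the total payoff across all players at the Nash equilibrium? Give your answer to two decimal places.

973.03 dollars

The effective private return per unit is now 3.1 × 2.36 / 7 = 1.0451 > 1, so every player's dominant strategy flips to full contribution.
At the Nash equilibrium everyone contributes 19. Group total payoff = 3.1 × 2.36 × 133 = 973.03.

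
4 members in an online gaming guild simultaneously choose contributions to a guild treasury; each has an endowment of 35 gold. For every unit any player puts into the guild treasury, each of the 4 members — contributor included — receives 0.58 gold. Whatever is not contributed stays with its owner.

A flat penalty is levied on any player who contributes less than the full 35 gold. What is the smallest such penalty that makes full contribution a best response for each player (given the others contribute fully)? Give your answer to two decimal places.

Given the others contribute fully, the best deviation is to contribute 0 (any partial contribution still incurs the fine and gives up units whose private return 0.58 is below 1).
Deviating from 35 to 0 saves 35 gold but forfeits the deviator's share of the drop in the guild treasury: 0.58 × 35 = 20.30.
So the deviation gain is 35 − 20.30 = 14.70, and the fine must be at least 14.70 gold to wipe it out.

14.70 gold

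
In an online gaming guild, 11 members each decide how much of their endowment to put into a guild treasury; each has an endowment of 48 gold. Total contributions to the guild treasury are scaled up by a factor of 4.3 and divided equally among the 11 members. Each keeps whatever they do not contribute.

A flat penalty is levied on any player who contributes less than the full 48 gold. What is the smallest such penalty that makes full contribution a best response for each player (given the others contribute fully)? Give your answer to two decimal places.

29.24 gold

Given the others contribute fully, the best deviation is to contribute 0 (any partial contribution still incurs the fine and gives up units whose private return 0.3909 is below 1).
Deviating from 48 to 0 saves 48 gold but forfeits the deviator's share of the drop in the guild treasury: 4.3/11 × 48 = 18.76.
So the deviation gain is 48 − 18.76 = 29.24, and the fine must be at least 29.24 gold to wipe it out.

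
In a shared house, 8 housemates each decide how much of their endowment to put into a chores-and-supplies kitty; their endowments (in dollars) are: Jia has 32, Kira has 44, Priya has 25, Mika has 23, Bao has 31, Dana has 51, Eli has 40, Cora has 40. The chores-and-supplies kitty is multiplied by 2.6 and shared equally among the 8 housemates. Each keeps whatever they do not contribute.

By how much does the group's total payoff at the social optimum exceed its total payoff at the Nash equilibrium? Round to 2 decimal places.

457.60 dollars

The private return per contributed unit is 2.6/8 = 0.3250 < 1 for every player regardless of endowment, so the Nash equilibrium is zero contribution and the group total is Σ E_j = 32 + 44 + 25 + 23 + 31 + 51 + 40 + 40 = 286.
Each contributed unit returns 2.600 to the group, so the social optimum is full contribution by everyone: group total = 2.600 × 286 = 743.60.
Efficiency loss = (2.600 − 1) × 286 = 457.60.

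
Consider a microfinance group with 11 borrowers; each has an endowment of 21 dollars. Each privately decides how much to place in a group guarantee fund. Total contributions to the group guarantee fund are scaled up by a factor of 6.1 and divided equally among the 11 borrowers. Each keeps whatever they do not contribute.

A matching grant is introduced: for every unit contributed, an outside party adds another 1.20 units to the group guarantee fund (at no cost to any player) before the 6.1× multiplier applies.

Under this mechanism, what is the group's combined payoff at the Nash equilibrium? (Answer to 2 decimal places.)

The effective private return per unit is now 6.1 × 2.20 / 11 = 1.2200 > 1, so every player's dominant strategy flips to full contribution.
At the Nash equilibrium everyone contributes 21. Group total payoff = 6.1 × 2.20 × 231 = 3100.02.

3100.02 dollars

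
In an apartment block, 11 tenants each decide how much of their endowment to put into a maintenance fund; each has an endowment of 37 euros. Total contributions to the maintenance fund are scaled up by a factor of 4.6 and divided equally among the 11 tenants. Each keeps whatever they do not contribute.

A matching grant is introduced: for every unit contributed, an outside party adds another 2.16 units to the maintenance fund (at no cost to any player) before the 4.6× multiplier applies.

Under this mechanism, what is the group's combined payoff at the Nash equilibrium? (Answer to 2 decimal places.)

With the mechanism, a contributed unit returns 4.6 × 3.16 / 11 = 1.3215 per unit of net cost to the contributor — now above 1 — so contributing fully is weakly dominant for every player.
So the Nash equilibrium is full contribution by all 11; the group earns 4.6 × 3.16 × 407 = 5916.15.

5916.15 euros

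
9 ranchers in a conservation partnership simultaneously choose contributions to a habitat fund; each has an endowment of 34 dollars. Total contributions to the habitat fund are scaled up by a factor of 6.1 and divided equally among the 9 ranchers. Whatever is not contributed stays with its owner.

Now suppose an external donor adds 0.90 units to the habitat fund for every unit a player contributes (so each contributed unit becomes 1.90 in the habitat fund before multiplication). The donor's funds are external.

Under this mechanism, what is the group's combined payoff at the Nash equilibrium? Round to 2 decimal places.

3546.54 dollars

With the mechanism, a contributed unit returns 6.1 × 1.90 / 9 = 1.2878 per unit of net cost to the contributor — now above 1 — so contributing fully is weakly dominant for every player.
At the Nash equilibrium everyone contributes 34. Group total payoff = 6.1 × 1.90 × 306 = 3546.54.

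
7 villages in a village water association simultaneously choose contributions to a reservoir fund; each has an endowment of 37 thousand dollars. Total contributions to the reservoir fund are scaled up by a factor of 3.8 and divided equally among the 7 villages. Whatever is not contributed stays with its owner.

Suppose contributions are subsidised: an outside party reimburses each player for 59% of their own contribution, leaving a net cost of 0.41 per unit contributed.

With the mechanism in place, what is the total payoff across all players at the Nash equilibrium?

Under the mechanism each unit contributed yields (3.8/7) / 0.41 = 1.3240 back to its contributor per unit of net cost, which exceeds 1, making full contribution the dominant choice for everyone.
So the Nash equilibrium is full contribution by all 7; the group earns 7 × (37 × 0.59 + 3.8 × 37) = 1137.01.

1137.01 thousand dollars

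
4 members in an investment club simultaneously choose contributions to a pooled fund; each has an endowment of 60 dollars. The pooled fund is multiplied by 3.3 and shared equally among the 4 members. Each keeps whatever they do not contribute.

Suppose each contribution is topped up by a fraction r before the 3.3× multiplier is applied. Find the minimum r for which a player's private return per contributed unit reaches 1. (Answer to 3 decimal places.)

0.212

With matching at rate r, one contributed unit becomes (1 + r) in the pooled fund and returns 3.3 × (1 + r) / 4 to the contributor.
Setting this equal to 1: 1 + r = 4/3.3 = 1.2121.
So the minimum matching rate is r = 1.2121 − 1 = 0.212.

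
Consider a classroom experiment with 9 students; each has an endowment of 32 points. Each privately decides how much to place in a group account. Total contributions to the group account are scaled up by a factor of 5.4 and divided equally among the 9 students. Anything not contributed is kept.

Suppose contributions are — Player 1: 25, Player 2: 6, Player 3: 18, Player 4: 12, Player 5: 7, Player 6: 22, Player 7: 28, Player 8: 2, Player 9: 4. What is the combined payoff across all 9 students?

Total contributed: 25 + 6 + 18 + 12 + 7 + 22 + 28 + 2 + 4 = 124; total kept: 9 × 32 − 124 = 164.
The group account pays out 5.4 × 124 = 669.60 in aggregate.
Group total = 164 + 669.60 = 833.60.

833.60 points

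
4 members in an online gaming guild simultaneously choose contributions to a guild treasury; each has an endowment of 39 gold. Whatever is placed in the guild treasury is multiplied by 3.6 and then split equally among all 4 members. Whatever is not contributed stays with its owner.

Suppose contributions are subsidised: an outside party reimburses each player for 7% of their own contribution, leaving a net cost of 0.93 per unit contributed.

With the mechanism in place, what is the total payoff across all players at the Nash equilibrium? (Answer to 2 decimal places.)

Even with the mechanism, each unit contributed returns only (3.6/4) / 0.93 = 0.9677 per unit of net cost, so contributing nothing is still dominant.
Everyone keeps their endowment and the group total is 4 × 39 = 156.

156.00 gold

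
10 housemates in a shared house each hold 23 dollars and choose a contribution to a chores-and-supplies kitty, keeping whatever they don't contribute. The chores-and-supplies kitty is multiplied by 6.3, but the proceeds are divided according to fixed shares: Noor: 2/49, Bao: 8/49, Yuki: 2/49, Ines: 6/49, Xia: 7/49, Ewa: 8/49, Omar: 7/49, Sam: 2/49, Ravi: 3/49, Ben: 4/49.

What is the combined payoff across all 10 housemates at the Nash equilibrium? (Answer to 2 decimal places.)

Each unit j contributes comes back to j as 6.3 × (j's share), so j prefers to contribute only if that share exceeds 1/6.3 = 0.1587; otherwise keeping the unit dominates.
Bao and Ewa clear that bar, contributing 23 each; the remaining 8 contribute 0. Total contributed: 46.
The chores-and-supplies kitty pays out 6.3 × 46 = 289.80 in total (split across the unequal shares, but the aggregate is all that matters for the group sum).
The 8 free-riders keep 23 each, adding 184. Group total = 184 + 289.80 = 473.80.

473.80 dollars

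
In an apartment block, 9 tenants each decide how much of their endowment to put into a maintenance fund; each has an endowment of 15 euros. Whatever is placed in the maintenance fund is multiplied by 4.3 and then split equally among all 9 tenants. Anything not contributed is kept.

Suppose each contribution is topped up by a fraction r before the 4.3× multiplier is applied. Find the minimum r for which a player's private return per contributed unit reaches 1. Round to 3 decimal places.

1.093

With matching at rate r, one contributed unit becomes (1 + r) in the maintenance fund and returns 4.3 × (1 + r) / 9 to the contributor.
Setting this equal to 1: 1 + r = 9/4.3 = 2.0930.
So the minimum matching rate is r = 2.0930 − 1 = 1.093.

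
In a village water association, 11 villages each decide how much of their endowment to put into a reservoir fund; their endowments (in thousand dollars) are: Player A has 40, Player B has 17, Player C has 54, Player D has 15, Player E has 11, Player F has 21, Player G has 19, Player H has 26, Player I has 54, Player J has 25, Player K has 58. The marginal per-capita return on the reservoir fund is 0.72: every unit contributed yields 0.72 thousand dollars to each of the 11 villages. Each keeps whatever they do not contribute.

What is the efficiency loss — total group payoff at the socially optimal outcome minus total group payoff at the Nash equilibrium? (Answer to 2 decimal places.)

2352.80 thousand dollars

The private return per contributed unit is 0.72 < 1 for everyone, so the Nash equilibrium is zero contribution and the group total is Σ E_j = 40 + 17 + 54 + 15 + 11 + 21 + 19 + 26 + 54 + 25 + 58 = 340.
Each contributed unit returns 7.920 to the group, so the social optimum is full contribution by everyone: group total = 7.920 × 340 = 2692.80.
Efficiency loss = (7.920 − 1) × 340 = 2352.80.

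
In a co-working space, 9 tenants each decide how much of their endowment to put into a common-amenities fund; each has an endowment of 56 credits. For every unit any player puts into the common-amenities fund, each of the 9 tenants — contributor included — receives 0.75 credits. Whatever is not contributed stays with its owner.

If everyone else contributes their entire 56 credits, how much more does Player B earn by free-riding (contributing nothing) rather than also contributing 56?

Switching from a contribution of 56 to 0 lets Player B keep an extra 56 credits, but lowers the common-amenities fund by 56, which costs Player B their own share of that drop: 0.75 × 56 = 42.00.
Net gain = 56 − 42.00 = 14.00. The private return per contributed unit (0.75) is below 1, so free-riding is indeed the best response regardless of what the others do.

14.00 credits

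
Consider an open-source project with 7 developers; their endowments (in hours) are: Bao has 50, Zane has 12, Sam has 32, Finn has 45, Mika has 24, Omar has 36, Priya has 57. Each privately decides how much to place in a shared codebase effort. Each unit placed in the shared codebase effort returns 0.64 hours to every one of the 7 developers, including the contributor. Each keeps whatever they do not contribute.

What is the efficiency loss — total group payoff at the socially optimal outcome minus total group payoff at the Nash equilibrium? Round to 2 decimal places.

The private return per contributed unit is 0.64 < 1 for everyone, so the Nash equilibrium is zero contribution and the group total is Σ E_j = 50 + 12 + 32 + 45 + 24 + 36 + 57 = 256.
Each contributed unit returns 4.480 to the group, so the social optimum is full contribution by everyone: group total = 4.480 × 256 = 1146.88.
Efficiency loss = (4.480 − 1) × 256 = 890.88.

890.88 hours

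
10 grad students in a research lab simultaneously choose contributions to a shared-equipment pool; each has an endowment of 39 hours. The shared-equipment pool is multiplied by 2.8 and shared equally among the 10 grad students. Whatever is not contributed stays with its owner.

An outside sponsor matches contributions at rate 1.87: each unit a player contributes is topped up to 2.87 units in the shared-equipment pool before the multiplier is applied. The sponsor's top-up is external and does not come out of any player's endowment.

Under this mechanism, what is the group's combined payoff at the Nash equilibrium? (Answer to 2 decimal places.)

The effective private return is 2.8 × 2.87 / 10 = 0.8036, which is still under 1, so the mechanism doesn't change anyone's dominant strategy: zero contribution.
Everyone keeps their endowment and the group total is 10 × 39 = 390.

390.00 hours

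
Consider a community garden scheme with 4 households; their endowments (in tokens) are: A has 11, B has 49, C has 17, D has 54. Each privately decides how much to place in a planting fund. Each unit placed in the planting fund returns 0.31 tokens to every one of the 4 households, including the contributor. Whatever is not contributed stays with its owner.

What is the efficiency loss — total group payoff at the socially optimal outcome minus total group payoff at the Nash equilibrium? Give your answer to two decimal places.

The private return per contributed unit is 0.31 < 1 for everyone, so the Nash equilibrium is zero contribution and the group total is Σ E_j = 11 + 49 + 17 + 54 = 131.
Each contributed unit returns 1.240 to the group, so the social optimum is full contribution by everyone: group total = 1.240 × 131 = 162.44.
Efficiency loss = (1.240 − 1) × 131 = 31.44.

31.44 tokens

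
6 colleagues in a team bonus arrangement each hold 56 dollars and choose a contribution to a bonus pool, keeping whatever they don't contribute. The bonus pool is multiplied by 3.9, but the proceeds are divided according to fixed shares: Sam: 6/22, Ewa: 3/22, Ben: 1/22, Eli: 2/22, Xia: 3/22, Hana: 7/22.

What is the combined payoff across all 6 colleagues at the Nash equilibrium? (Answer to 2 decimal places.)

660.80 dollars

For player j, contributing a unit is worthwhile iff 3.9 × (j's share) ≥ 1, i.e. iff j's share is at least 0.2564.
Sam and Hana are above the threshold, contributing 56 each; the remaining 4 contribute 0. Total contributed: 112.
The bonus pool pays out 3.9 × 112 = 436.80 in total (split across the unequal shares, but the aggregate is all that matters for the group sum).
The 4 free-riders keep 56 each, adding 224. Group total = 224 + 436.80 = 660.80.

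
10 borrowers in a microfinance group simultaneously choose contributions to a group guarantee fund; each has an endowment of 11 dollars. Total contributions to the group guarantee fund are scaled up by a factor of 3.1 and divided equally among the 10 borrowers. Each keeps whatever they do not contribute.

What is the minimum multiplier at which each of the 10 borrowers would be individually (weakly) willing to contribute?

A contributed unit returns (multiplier)/10 to its contributor.
This reaches 1 exactly when the multiplier is 10.

10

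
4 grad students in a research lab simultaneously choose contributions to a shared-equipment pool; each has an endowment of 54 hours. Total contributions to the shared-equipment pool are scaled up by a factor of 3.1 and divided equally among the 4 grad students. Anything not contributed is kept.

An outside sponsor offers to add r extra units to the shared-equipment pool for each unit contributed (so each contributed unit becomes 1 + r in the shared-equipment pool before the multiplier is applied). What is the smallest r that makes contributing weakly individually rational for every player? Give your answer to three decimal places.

With matching at rate r, one contributed unit becomes (1 + r) in the shared-equipment pool and returns 3.1 × (1 + r) / 4 to the contributor.
Setting this equal to 1: 1 + r = 4/3.1 = 1.2903.
So the minimum matching rate is r = 1.2903 − 1 = 0.290.

0.290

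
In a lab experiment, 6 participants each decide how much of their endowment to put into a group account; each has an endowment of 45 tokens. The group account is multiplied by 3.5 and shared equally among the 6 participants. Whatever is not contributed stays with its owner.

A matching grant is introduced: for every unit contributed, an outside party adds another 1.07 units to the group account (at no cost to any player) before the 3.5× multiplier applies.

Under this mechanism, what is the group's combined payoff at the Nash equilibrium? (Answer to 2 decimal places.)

Under the mechanism each unit contributed yields 3.5 × 2.07 / 6 = 1.2075 back to its contributor per unit of net cost, which exceeds 1, making full contribution the dominant choice for everyone.
At the Nash equilibrium everyone contributes 45. Group total payoff = 3.5 × 2.07 × 270 = 1956.15.

1956.15 tokens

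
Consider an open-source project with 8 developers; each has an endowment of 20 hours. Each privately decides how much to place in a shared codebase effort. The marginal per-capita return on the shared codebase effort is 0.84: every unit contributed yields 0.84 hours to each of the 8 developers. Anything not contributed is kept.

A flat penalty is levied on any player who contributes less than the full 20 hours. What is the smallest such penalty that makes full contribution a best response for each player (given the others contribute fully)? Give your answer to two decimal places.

Given the others contribute fully, the best deviation is to contribute 0 (any partial contribution still incurs the fine and gives up units whose private return 0.84 is below 1).
Deviating from 20 to 0 saves 20 hours but forfeits the deviator's share of the drop in the shared codebase effort: 0.84 × 20 = 16.80.
So the deviation gain is 20 − 16.80 = 3.20, and the fine must be at least 3.20 hours to wipe it out.

3.20 hours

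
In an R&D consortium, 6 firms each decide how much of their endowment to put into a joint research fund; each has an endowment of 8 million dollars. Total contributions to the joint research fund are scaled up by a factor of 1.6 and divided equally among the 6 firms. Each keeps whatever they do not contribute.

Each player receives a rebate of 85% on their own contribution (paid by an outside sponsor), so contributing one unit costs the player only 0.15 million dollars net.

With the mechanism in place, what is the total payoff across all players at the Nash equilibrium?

Under the mechanism each unit contributed yields (1.6/6) / 0.15 = 1.7778 back to its contributor per unit of net cost, which exceeds 1, making full contribution the dominant choice for everyone.
At the Nash equilibrium everyone contributes 8. Group total payoff = 6 × (8 × 0.85 + 1.6 × 8) = 117.60.

117.60 million dollars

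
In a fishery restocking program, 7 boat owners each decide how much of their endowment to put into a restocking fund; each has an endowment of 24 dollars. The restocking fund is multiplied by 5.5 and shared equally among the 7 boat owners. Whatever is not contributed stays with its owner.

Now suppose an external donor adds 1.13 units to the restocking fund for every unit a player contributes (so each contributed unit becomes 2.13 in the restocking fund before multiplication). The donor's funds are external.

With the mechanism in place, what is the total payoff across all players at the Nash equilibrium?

With the mechanism, a contributed unit returns 5.5 × 2.13 / 7 = 1.6736 per unit of net cost to the contributor — now above 1 — so contributing fully is weakly dominant for every player.
At the Nash equilibrium everyone contributes 24. Group total payoff = 5.5 × 2.13 × 168 = 1968.12.

1968.12 dollars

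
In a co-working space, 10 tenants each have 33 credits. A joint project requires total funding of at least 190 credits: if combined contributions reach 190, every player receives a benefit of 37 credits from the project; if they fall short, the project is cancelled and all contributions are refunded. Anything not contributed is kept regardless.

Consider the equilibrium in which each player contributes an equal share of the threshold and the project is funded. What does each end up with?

Equal share of the threshold: 190/10 = 19.
At this profile no one gains by cutting their contribution: any cut drops the total below 190, the project is cancelled, contributions are refunded, and the deviator ends with 33, which is less than 33 − 19 + 37 = 51. Contributing more than 19 just wastes the excess. So contributing exactly 19 is a best response.
Each player's payoff: 33 − 19 + 37 = 51.

51 credits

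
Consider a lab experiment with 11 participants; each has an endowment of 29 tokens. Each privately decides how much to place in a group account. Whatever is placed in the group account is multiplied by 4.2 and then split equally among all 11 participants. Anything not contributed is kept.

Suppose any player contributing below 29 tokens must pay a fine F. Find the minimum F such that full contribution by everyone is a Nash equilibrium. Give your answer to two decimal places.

17.93 tokens

Given the others contribute fully, the best deviation is to contribute 0 (any partial contribution still incurs the fine and gives up units whose private return 0.3818 is below 1).
Deviating from 29 to 0 saves 29 tokens but forfeits the deviator's share of the drop in the group account: 4.2/11 × 29 = 11.07.
So the deviation gain is 29 − 11.07 = 17.93, and the fine must be at least 17.93 tokens to wipe it out.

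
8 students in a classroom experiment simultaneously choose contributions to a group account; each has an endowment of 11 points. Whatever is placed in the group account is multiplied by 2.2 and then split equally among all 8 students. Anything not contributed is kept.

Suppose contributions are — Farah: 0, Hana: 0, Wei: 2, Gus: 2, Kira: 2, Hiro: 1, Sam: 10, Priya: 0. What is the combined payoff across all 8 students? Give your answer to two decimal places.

108.40 points

Total contributed: 0 + 0 + 2 + 2 + 2 + 1 + 10 + 0 = 17; total kept: 8 × 11 − 17 = 71.
The group account pays out 2.2 × 17 = 37.40 in aggregate.
Group total = 71 + 37.40 = 108.40.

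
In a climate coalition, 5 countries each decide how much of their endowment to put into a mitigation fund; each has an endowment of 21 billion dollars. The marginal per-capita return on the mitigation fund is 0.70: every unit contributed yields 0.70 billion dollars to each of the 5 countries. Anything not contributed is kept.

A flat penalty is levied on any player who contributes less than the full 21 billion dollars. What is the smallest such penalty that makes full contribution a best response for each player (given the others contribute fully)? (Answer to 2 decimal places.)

6.30 billion dollars

Given the others contribute fully, the best deviation is to contribute 0 (any partial contribution still incurs the fine and gives up units whose private return 0.70 is below 1).
Deviating from 21 to 0 saves 21 billion dollars but forfeits the deviator's share of the drop in the mitigation fund: 0.70 × 21 = 14.70.
So the deviation gain is 21 − 14.70 = 6.30, and the fine must be at least 6.30 billion dollars to wipe it out.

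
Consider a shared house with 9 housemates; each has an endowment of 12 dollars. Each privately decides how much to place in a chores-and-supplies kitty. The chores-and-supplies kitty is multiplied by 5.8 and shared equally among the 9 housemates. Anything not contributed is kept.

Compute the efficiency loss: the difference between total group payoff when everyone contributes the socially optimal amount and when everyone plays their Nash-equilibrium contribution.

518.40 dollars

Each contributed unit returns 5.8/9 = 0.6444 to its contributor — below 1 — so contributing 0 is dominant for every player. At the Nash equilibrium everyone keeps their 12, and the group total is 9 × 12 = 108.
Each contributed unit returns 5.800 to the group as a whole (0.6444 to each of 9 players), which exceeds 1, so the social optimum is full contribution: group total = 5.800 × 108 = 626.40.
Efficiency loss = 626.40 − 108 = 518.40.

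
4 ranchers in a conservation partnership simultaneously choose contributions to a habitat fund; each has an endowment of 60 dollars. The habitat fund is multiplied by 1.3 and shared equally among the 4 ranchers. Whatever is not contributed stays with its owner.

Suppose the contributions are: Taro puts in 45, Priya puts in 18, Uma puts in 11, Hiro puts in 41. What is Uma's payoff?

Total contributed: 45 + 18 + 11 + 41 = 115.
Each receives 1.3 × 115 / 4 = 37.38 from the habitat fund.
Uma keeps 60 − 11 = 49, so Uma's payoff is 49 + 37.38 = 86.38.

86.38 dollars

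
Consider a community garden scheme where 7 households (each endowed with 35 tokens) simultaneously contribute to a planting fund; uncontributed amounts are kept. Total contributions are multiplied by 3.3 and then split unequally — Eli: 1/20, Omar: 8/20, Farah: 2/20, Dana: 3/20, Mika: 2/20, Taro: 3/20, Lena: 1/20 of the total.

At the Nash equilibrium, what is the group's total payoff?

Each unit j contributes comes back to j as 3.3 × (j's share), so j prefers to contribute only if that share exceeds 1/3.3 = 0.3030; otherwise keeping the unit dominates.
Only Omar (8/20) clears that bar, contributing 35; the remaining 6 contribute 0. Total contributed: 35.
The planting fund pays out 3.3 × 35 = 115.50 in total (split across the unequal shares, but the aggregate is all that matters for the group sum).
The 6 free-riders keep 35 each, adding 210. Group total = 210 + 115.50 = 325.50.

325.50 tokens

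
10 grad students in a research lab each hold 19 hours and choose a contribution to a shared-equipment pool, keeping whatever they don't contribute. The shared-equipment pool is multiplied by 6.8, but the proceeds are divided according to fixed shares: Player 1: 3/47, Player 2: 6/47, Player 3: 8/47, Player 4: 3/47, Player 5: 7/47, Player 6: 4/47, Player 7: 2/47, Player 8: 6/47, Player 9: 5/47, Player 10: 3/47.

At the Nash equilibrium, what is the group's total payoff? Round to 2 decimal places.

A player with share s gets back 6.8·s per unit contributed, so full contribution is dominant for anyone with s > 1/6.8 = 0.1471 and zero contribution is dominant for anyone below.
The shares above 0.1471 belong to Player 3 and Player 5, contributing 19 each; the remaining 8 contribute 0. Total contributed: 38.
The shared-equipment pool pays out 6.8 × 38 = 258.40 in total (split across the unequal shares, but the aggregate is all that matters for the group sum).
The 8 free-riders keep 19 each, adding 152. Group total = 152 + 258.40 = 410.40.

410.40 hours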